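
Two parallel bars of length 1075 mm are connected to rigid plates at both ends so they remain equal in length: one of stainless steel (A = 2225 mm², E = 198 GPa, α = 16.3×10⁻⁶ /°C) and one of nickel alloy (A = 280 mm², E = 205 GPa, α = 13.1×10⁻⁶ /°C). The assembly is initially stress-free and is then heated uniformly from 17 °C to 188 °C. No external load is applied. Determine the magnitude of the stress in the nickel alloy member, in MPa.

σ ≈ 99.2 MPa (tensile)

Both members must finish at the same length. With the larger α, the stainless steel tends to over-expand; the plates restrain it, putting the stainless steel in compression and the nickel alloy in tension. With no external load the two internal forces are equal and opposite, magnitude P.
Equating the net (thermal + elastic) strains gives |α₁ − α₂|·ΔT = P·[1/(A₁E₁) + 1/(A₂E₂)].
|α₁ − α₂|·ΔT = 3.2×10⁻⁶ × 171 = 0.0005472.
1/(A₁E₁) + 1/(A₂E₂) = 1/(2225×198×10³) + 1/(280×205×10³) = 1.969×10⁻⁸ N⁻¹.
P = 0.0005472 / 1.969×10⁻⁸ = 27790 N = 27.79 kN.
σ_{nickel alloy} = P/A₂ = 27790/280 = 99.25 MPa, tensile.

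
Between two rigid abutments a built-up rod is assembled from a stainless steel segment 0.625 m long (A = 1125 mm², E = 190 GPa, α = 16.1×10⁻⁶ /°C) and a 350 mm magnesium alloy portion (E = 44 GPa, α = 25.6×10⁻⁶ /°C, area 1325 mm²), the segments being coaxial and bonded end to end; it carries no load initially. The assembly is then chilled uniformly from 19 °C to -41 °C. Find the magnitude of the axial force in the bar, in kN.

P ≈ 128 kN (tensile)

Free thermal contraction of the whole bar: Σ αᵢΔT Lᵢ = 16.1×10⁻⁶×60×625 + 25.6×10⁻⁶×60×350 = 1.141 mm.
Since the ends are fixed, an axial force P builds up, equal in every segment, with P · Σ Lᵢ/(AᵢEᵢ) = δ_free.
The series flexibility is Σ Lᵢ/(AᵢEᵢ) = 625/(1125×190×10³) + 350/(1325×44×10³) = 8.927×10⁻⁶ mm/N.
P = 1.141 / 8.927×10⁻⁶ = 127800 N = 127.8 kN, tensile.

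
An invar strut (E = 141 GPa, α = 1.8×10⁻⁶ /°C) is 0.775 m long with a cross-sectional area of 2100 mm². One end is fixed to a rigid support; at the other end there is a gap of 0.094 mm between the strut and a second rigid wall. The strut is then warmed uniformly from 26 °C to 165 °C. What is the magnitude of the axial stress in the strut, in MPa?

σ ≈ 18.2 MPa (compressive)

Free thermal elongation = αΔT L = 1.8×10⁻⁶ × 139 × 775 = 0.1939 mm.
This exceeds the 0.094 mm gap, so the wall pushes back. The portion of expansion that must be recovered elastically is δ_free − gap = 0.1939 − 0.094 = 0.0999 mm.
So σ = E(δ_free − g)/L = 141×10³ × 0.0999/775 = 18.18 MPa.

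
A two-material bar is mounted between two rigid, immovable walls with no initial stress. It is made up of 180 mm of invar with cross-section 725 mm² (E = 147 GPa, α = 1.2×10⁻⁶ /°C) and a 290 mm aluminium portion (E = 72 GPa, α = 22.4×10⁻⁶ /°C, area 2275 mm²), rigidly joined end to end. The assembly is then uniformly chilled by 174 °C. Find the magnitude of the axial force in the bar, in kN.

If the supports were absent, the total length change would be Σ αᵢΔT Lᵢ = 1.2×10⁻⁶×174×180 + 22.4×10⁻⁶×174×290 = 1.168 mm.
The walls prevent any net length change, so an axial force P (same in every segment) develops. Compatibility: P · Σ Lᵢ/(AᵢEᵢ) = δ_free.
Σ Lᵢ/(AᵢEᵢ) = 180/(725×147×10³) + 290/(2275×72×10³) = 3.459×10⁻⁶ mm/N.
Hence P = δ_free / Σ(L/AE) = 1.168/3.459×10⁻⁶ = 337.6 kN (tensile).

P ≈ 338 kN (tensile)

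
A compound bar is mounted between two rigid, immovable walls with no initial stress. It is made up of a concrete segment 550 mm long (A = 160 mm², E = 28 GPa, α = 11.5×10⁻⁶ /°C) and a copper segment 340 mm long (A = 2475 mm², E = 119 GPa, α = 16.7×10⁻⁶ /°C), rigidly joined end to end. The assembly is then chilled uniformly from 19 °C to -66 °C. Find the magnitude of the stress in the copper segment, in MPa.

If the supports were absent, the total length change would be Σ αᵢΔT Lᵢ = 11.5×10⁻⁶×85×550 + 16.7×10⁻⁶×85×340 = 1.02 mm.
The walls prevent any net length change, so an axial force P (same in every segment) develops. Compatibility: P · Σ Lᵢ/(AᵢEᵢ) = δ_free.
The series flexibility is Σ Lᵢ/(AᵢEᵢ) = 550/(160×28×10³) + 340/(2475×119×10³) = 0.0001239 mm/N.
So P = 1.02 / 0.0001239 = 8.233 kN, tensile.
σ_{copper} = P / A = 8233 / 2475 = 3.326 MPa.

σ ≈ 3.33 MPa (tensile)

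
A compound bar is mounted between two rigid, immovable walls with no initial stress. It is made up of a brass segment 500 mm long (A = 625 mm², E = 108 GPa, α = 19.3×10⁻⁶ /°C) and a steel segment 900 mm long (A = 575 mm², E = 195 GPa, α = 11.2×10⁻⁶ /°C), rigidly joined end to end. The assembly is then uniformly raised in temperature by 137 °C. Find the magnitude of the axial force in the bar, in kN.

P ≈ 175 kN (compressive)

With the walls removed the bar would change length by δ_free = Σ αᵢΔT Lᵢ = 19.3×10⁻⁶×137×500 + 11.2×10⁻⁶×137×900 = 2.703 mm.
Since the ends are fixed, an axial force P builds up, equal in every segment, with P · Σ Lᵢ/(AᵢEᵢ) = δ_free.
Σ Lᵢ/(AᵢEᵢ) = 500/(625×108×10³) + 900/(575×195×10³) = 1.543×10⁻⁵ mm/N.
Hence P = δ_free / Σ(L/AE) = 2.703/1.543×10⁻⁵ = 175.1 kN (compressive).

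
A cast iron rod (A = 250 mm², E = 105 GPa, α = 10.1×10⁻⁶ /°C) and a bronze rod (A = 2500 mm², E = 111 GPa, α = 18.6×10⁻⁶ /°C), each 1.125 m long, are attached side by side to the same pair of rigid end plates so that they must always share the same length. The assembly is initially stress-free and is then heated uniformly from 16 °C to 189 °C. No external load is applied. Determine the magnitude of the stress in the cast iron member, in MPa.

σ ≈ 141 MPa (tensile)

Both members must finish at the same length. With the larger α, the bronze tends to over-expand; the plates restrain it, putting the bronze in compression and the cast iron in tension. With no external load the two internal forces are equal and opposite, magnitude P.
Compatibility of the two members (thermal + elastic change equal): (α₁ − α₂)ΔT = P·[1/(A₁E₁) + 1/(A₂E₂)].
|α₁ − α₂|·ΔT = 8.5×10⁻⁶ × 173 = 0.001471.
1/(A₁E₁) + 1/(A₂E₂) = 1/(250×105×10³) + 1/(2500×111×10³) = 4.17×10⁻⁸ N⁻¹.
So P = 0.001471 / 4.17×10⁻⁸ = 35.26 kN.
σ_{cast iron} = P/A₁ = 35260/250 = 141.1 MPa, tensile.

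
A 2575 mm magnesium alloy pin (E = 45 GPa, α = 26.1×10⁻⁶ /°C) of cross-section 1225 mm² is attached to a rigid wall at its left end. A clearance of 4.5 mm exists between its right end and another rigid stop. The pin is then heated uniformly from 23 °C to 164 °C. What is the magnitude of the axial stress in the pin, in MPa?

Unrestrained expansion: δ_free = αΔT L = 26.1×10⁻⁶ × 141 × 2575 = 9.476 mm.
This exceeds the 4.5 mm gap, so the wall pushes back. The portion of expansion that must be recovered elastically is δ_free − gap = 9.476 − 4.5 = 4.976 mm.
So σ = E(δ_free − g)/L = 45×10³ × 4.976/2575 = 86.96 MPa.

σ ≈ 87 MPa (compressive)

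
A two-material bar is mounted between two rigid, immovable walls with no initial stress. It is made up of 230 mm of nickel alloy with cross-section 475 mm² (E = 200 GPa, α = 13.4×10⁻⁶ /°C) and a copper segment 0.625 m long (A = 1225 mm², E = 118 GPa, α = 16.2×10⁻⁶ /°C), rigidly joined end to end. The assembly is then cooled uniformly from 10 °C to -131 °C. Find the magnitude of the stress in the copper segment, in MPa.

With the walls removed the bar would change length by δ_free = Σ αᵢΔT Lᵢ = 13.4×10⁻⁶×141×230 + 16.2×10⁻⁶×141×625 = 1.862 mm.
The rigid supports impose zero overall length change; the single axial force P common to all segments must satisfy P Σ Lᵢ/(AᵢEᵢ) = δ_free.
Σ Lᵢ/(AᵢEᵢ) = 230/(475×200×10³) + 625/(1225×118×10³) = 6.745×10⁻⁶ mm/N.
So P = 1.862 / 6.745×10⁻⁶ = 276.1 kN, tensile.
σ_{copper} = P / A = 276100 / 1225 = 225.4 MPa.

σ ≈ 225 MPa (tensile)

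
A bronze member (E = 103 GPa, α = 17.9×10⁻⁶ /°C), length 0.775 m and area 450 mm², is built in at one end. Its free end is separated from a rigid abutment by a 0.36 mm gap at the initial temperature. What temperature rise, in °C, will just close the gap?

ΔT ≈ 26 °C

The gap closes when αΔT L = 0.36 mm, since the member is still unstressed at that instant.
ΔT = 0.36 / (17.9×10⁻⁶ × 775) = 25.95 °C.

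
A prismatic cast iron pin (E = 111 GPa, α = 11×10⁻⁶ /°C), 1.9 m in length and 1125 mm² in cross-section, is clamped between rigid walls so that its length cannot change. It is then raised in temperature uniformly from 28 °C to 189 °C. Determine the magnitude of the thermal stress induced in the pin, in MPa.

The supports are rigid, so the total axial strain is zero. The restrained thermal strain is ε = αΔT = 11×10⁻⁶ × 161 = 1771×10⁻⁶.
Hence σ = E·αΔT = 111×10³ × 1771×10⁻⁶ = 196.6 MPa, compressive.

σ ≈ 197 MPa (compressive)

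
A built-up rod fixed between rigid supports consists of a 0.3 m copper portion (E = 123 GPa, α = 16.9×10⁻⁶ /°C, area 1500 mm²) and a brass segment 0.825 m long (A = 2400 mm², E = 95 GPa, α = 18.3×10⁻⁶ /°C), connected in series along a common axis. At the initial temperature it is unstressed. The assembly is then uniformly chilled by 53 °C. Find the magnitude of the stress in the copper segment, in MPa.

With the walls removed the bar would change length by δ_free = Σ αᵢΔT Lᵢ = 16.9×10⁻⁶×53×300 + 18.3×10⁻⁶×53×825 = 1.069 mm.
Since the ends are fixed, an axial force P builds up, equal in every segment, with P · Σ Lᵢ/(AᵢEᵢ) = δ_free.
Σ Lᵢ/(AᵢEᵢ) = 300/(1500×123×10³) + 825/(2400×95×10³) = 5.244×10⁻⁶ mm/N.
P = 1.069 / 5.244×10⁻⁶ = 203800 N = 203.8 kN, tensile.
σ_{copper} = P / A = 203800 / 1500 = 135.9 MPa.

σ ≈ 136 MPa (tensile)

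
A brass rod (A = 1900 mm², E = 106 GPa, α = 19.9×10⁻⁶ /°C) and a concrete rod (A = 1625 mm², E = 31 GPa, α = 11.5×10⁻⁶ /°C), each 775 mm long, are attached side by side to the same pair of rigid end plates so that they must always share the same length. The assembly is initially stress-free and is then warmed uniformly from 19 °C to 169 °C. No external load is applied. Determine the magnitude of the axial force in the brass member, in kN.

Equilibrium of a rigid end plate with no external load gives equal and opposite internal forces ±P in the two members. Since α_{brass} > α_{concrete}, heating drives the brass into compression and the concrete into tension.
Equating the net (thermal + elastic) strains gives |α₁ − α₂|·ΔT = P·[1/(A₁E₁) + 1/(A₂E₂)].
|α₁ − α₂|·ΔT = 8.4×10⁻⁶ × 150 = 0.00126.
1/(A₁E₁) + 1/(A₂E₂) = 1/(1900×106×10³) + 1/(1625×31×10³) = 2.482×10⁻⁸ N⁻¹.
So P = 0.00126 / 2.482×10⁻⁸ = 50.77 kN.

P ≈ 50.8 kN (compressive in the brass)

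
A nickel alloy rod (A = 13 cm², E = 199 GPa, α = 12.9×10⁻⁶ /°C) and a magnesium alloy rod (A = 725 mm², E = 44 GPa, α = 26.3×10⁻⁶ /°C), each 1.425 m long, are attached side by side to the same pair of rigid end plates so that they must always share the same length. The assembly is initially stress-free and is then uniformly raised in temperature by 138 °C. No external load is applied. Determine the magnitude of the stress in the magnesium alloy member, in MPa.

Equilibrium of a rigid end plate with no external load gives equal and opposite internal forces ±P in the two members. Since α_{magnesium alloy} > α_{nickel alloy}, heating drives the magnesium alloy into compression and the nickel alloy into tension.
Setting the final lengths equal and cancelling L: (α₁ − α₂)ΔT = P/(A₁E₁) + P/(A₂E₂).
|α₁ − α₂|·ΔT = 13.4×10⁻⁶ × 138 = 0.001849.
1/(A₁E₁) + 1/(A₂E₂) = 1/(1300×199×10³) + 1/(725×44×10³) = 3.521×10⁻⁸ N⁻¹.
P = 0.001849 / 3.521×10⁻⁸ = 52510 N = 52.51 kN.
σ_{magnesium alloy} = P/A₂ = 52510/725 = 72.43 MPa, compressive.

σ ≈ 72.4 MPa (compressive)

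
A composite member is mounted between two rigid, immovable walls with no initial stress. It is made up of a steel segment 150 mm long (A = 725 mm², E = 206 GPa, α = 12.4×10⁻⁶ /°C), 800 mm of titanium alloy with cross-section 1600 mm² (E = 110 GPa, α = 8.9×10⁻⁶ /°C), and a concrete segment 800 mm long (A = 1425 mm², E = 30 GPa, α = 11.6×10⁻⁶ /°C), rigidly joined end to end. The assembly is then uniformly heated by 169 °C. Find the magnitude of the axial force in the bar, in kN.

If the supports were absent, the total length change would be Σ αᵢΔT Lᵢ = 12.4×10⁻⁶×169×150 + 8.9×10⁻⁶×169×800 + 11.6×10⁻⁶×169×800 = 3.086 mm.
Since the ends are fixed, an axial force P builds up, equal in every segment, with P · Σ Lᵢ/(AᵢEᵢ) = δ_free.
Σ Lᵢ/(AᵢEᵢ) = 150/(725×206×10³) + 800/(1600×110×10³) + 800/(1425×30×10³) = 2.426×10⁻⁵ mm/N.
Hence P = δ_free / Σ(L/AE) = 3.086/2.426×10⁻⁵ = 127.2 kN (compressive).

P ≈ 127 kN (compressive)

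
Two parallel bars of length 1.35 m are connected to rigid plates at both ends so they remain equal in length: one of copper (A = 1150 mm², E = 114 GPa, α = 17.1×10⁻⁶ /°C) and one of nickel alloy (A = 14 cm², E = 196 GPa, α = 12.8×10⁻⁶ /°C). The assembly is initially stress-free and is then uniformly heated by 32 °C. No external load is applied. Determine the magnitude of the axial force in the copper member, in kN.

P ≈ 12.2 kN (compressive in the copper)

Equilibrium of a rigid end plate with no external load gives equal and opposite internal forces ±P in the two members. Since α_{copper} > α_{nickel alloy}, heating drives the copper into compression and the nickel alloy into tension.
Compatibility of the two members (thermal + elastic change equal): (α₁ − α₂)ΔT = P·[1/(A₁E₁) + 1/(A₂E₂)].
|α₁ − α₂|·ΔT = 4.3×10⁻⁶ × 32 = 0.0001376.
1/(A₁E₁) + 1/(A₂E₂) = 1/(1150×114×10³) + 1/(1400×196×10³) = 1.127×10⁻⁸ N⁻¹.
So P = 0.0001376 / 1.127×10⁻⁸ = 12.21 kN.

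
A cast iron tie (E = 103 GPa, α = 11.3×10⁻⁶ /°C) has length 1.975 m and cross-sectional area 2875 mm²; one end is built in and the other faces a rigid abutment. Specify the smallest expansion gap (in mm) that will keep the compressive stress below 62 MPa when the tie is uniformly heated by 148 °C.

g ≈ 2.11 mm

With no wall the tie would lengthen by αΔT L = 11.3×10⁻⁶ × 148 × 1975 = 3.303 mm.
At the allowable stress the elastic shortening the wall may impose is σL/E = 62 × 1975 / (103×10³) = 1.189 mm.
So the gap has to take up the difference, g_min = δ_free − σL/E = 3.303 − 1.189 = 2.114 mm.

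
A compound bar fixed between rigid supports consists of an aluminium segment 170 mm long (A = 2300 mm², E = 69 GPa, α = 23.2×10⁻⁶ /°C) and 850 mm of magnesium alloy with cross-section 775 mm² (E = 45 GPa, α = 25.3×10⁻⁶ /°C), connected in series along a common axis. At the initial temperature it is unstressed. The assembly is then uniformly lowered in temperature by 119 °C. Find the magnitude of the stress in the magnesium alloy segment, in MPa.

σ ≈ 154 MPa (tensile)

If the supports were absent, the total length change would be Σ αᵢΔT Lᵢ = 23.2×10⁻⁶×119×170 + 25.3×10⁻⁶×119×850 = 3.028 mm.
The rigid supports impose zero overall length change; the single axial force P common to all segments must satisfy P Σ Lᵢ/(AᵢEᵢ) = δ_free.
The series flexibility is Σ Lᵢ/(AᵢEᵢ) = 170/(2300×69×10³) + 850/(775×45×10³) = 2.544×10⁻⁵ mm/N.
P = 3.028 / 2.544×10⁻⁵ = 119000 N = 119 kN, tensile.
σ_{magnesium alloy} = P / A = 119000 / 775 = 153.6 MPa.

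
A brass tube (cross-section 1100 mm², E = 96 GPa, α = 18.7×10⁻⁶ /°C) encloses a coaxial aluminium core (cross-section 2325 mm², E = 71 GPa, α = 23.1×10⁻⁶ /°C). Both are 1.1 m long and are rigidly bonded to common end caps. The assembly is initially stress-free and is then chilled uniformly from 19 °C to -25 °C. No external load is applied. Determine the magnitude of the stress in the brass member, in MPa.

Equilibrium of a rigid end plate with no external load gives equal and opposite internal forces ±P in the two members. Since α_{aluminium} > α_{brass}, cooling drives the aluminium into tension and the brass into compression.
Equating the net (thermal + elastic) strains gives |α₁ − α₂|·ΔT = P·[1/(A₁E₁) + 1/(A₂E₂)].
|α₁ − α₂|·ΔT = 4.4×10⁻⁶ × 44 = 0.0001936.
1/(A₁E₁) + 1/(A₂E₂) = 1/(1100×96×10³) + 1/(2325×71×10³) = 1.553×10⁻⁸ N⁻¹.
So P = 0.0001936 / 1.553×10⁻⁸ = 12.47 kN.
σ_{brass} = P/A₁ = 12470/1100 = 11.33 MPa, compressive.

σ ≈ 11.3 MPa (compressive)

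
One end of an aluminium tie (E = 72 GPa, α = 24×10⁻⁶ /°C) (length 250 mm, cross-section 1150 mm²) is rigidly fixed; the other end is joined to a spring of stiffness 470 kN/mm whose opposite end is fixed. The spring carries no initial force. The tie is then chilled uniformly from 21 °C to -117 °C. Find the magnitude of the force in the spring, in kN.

P ≈ 161 kN

If the spring were absent the tie would shorten by αΔT L = 24×10⁻⁶ × 138 × 250 = 0.828 mm.
Let P be the tensile force in the spring. The tie extends elastically by PL/(AE) and the spring stretches by P/k; together these equal δ_free.
So P = δ_free / [L/(AE) + 1/k] = 0.828 / [ 250/(1150×72×10³) + 1/(470×10³) ].
P = 0.828 / 5.147×10⁻⁶ = 160900 N.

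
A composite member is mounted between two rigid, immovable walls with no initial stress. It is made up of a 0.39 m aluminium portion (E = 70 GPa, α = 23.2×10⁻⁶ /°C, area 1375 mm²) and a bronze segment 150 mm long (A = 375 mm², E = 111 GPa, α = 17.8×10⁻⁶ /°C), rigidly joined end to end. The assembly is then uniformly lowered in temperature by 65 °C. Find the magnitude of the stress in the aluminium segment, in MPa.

σ ≈ 72.4 MPa (tensile)

Free thermal contraction of the whole bar: Σ αᵢΔT Lᵢ = 23.2×10⁻⁶×65×390 + 17.8×10⁻⁶×65×150 = 0.7617 mm.
The rigid supports impose zero overall length change; the single axial force P common to all segments must satisfy P Σ Lᵢ/(AᵢEᵢ) = δ_free.
The series flexibility is Σ Lᵢ/(AᵢEᵢ) = 390/(1375×70×10³) + 150/(375×111×10³) = 7.656×10⁻⁶ mm/N.
So P = 0.7617 / 7.656×10⁻⁶ = 99.49 kN, tensile.
σ_{aluminium} = P / A = 99490 / 1375 = 72.36 MPa.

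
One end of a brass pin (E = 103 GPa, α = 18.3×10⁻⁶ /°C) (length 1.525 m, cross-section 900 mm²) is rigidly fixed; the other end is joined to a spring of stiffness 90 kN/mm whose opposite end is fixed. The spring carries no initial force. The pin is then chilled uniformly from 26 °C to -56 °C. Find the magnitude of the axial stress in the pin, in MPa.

σ ≈ 92.3 MPa (tensile)

The unrestrained thermal change is αΔT L = 18.3×10⁻⁶ × 82 × 1525 = 2.288 mm.
Let P be the tensile force in the spring. The pin extends elastically by PL/(AE) and the spring stretches by P/k; together these equal δ_free.
P [ L/(AE) + 1/k ] = δ_free → P [ 1525/(900×103×10³) + 1/(90×10³) ] = 2.288.
P = 2.288 / 2.756×10⁻⁵ = 83030 N.
σ = P/A = 83030/900 = 92.25 MPa.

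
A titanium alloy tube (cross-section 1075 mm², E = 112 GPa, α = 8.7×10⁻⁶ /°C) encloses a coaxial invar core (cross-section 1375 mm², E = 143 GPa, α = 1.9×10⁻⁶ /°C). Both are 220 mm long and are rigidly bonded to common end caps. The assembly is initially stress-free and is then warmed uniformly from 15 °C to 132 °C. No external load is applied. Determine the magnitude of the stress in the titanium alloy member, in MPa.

σ ≈ 55.3 MPa (compressive)

The titanium alloy has the larger α, so on heating it would change length more than the invar if both were free. The rigid plates force a common final length, so the titanium alloy is put into compression and the invar into tension, with equal and opposite forces P (no external load).
Equating the net (thermal + elastic) strains gives |α₁ − α₂|·ΔT = P·[1/(A₁E₁) + 1/(A₂E₂)].
|α₁ − α₂|·ΔT = 6.8×10⁻⁶ × 117 = 0.0007956.
1/(A₁E₁) + 1/(A₂E₂) = 1/(1075×112×10³) + 1/(1375×143×10³) = 1.339×10⁻⁸ N⁻¹.
P = 0.0007956 / 1.339×10⁻⁸ = 59410 N = 59.41 kN.
σ_{titanium alloy} = P/A₁ = 59410/1075 = 55.27 MPa, compressive.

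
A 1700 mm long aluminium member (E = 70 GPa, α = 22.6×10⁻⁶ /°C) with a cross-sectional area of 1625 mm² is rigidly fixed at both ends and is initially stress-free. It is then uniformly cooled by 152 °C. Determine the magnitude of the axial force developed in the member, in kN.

P ≈ 391 kN (tensile)

The ends cannot move, so σ = EαΔT = 70×10³ × 22.6×10⁻⁶ × 152 = 240.5 MPa.
P = AEαΔT = 1625 × 70×10³ × 22.6×10⁻⁶ × 152 = 390.8 kN (tensile).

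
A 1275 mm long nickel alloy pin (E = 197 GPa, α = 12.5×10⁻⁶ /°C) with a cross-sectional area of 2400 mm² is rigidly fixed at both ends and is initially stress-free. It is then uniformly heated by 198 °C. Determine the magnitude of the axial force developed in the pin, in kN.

P ≈ 1170 kN (compressive)

Full restraint means ε = 0, so the stress is σ = EαΔT = 197×10³ × 12.5×10⁻⁶ × 198 = 487.6 MPa.
Then P = σA = 487.6 × 2400 mm² = 1170 kN, compressive.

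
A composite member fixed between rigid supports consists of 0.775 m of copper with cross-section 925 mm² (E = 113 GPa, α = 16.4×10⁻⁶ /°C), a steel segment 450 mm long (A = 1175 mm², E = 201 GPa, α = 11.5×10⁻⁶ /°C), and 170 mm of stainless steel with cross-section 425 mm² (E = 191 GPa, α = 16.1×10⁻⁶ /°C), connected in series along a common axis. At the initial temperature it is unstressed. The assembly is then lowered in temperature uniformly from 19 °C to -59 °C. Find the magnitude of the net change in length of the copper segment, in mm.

|ΔL| ≈ 0.0535 mm

With the walls removed the bar would change length by δ_free = Σ αᵢΔT Lᵢ = 16.4×10⁻⁶×78×775 + 11.5×10⁻⁶×78×450 + 16.1×10⁻⁶×78×170 = 1.609 mm.
The rigid supports impose zero overall length change; the single axial force P common to all segments must satisfy P Σ Lᵢ/(AᵢEᵢ) = δ_free.
Σ Lᵢ/(AᵢEᵢ) = 775/(925×113×10³) + 450/(1175×201×10³) + 170/(425×191×10³) = 1.141×10⁻⁵ mm/N.
P = 1.609 / 1.141×10⁻⁵ = 140900 N = 140.9 kN, tensile.
For the copper segment, free thermal change = 16.4×10⁻⁶×78×775 = 0.9914 mm and elastic change from P = 140900×775/(925×113×10³) = 1.045 mm; these oppose, so the net change is 0.0535 mm (segment lengthens).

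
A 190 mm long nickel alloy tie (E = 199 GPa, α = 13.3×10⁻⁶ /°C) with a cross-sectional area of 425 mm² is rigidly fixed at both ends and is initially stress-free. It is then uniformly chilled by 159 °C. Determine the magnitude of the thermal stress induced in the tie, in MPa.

σ ≈ 421 MPa (tensile)

With length fixed, the mechanical strain must cancel the thermal strain αΔT = 13.3×10⁻⁶ × 159 = 2114.7×10⁻⁶.
The stress required to suppress this strain is σ = Eε = 199×10³ × 2114.7×10⁻⁶ = 420.8 MPa, tensile since the tie is trying to contract.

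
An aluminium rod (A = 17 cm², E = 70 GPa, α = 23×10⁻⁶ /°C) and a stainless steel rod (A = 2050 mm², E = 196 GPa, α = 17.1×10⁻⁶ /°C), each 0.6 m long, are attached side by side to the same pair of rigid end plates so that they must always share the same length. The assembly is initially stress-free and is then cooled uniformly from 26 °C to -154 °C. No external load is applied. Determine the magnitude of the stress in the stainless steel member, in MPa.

Equilibrium of a rigid end plate with no external load gives equal and opposite internal forces ±P in the two members. Since α_{aluminium} > α_{stainless steel}, cooling drives the aluminium into tension and the stainless steel into compression.
Compatibility of the two members (thermal + elastic change equal): (α₁ − α₂)ΔT = P·[1/(A₁E₁) + 1/(A₂E₂)].
|α₁ − α₂|·ΔT = 5.9×10⁻⁶ × 180 = 0.001062.
1/(A₁E₁) + 1/(A₂E₂) = 1/(1700×70×10³) + 1/(2050×196×10³) = 1.089×10⁻⁸ N⁻¹.
P = 0.001062 / 1.089×10⁻⁸ = 97500 N = 97.5 kN.
σ_{stainless steel} = P/A₂ = 97500/2050 = 47.56 MPa, compressive.

σ ≈ 47.6 MPa (compressive)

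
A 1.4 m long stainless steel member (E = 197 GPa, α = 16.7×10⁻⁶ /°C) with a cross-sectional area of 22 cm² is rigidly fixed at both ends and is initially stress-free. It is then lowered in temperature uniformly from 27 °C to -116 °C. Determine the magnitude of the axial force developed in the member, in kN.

With zero net strain, σ = E·αΔT = 197 GPa × 16.7×10⁻⁶ × 143 = 470.5 MPa.
P = AEαΔT = 2200 × 197×10³ × 16.7×10⁻⁶ × 143 = 1035 kN (tensile).

P ≈ 1040 kN (tensile)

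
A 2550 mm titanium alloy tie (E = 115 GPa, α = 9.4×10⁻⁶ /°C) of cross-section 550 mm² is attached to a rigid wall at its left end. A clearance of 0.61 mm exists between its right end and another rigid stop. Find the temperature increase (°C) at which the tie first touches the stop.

The gap closes when αΔT L = 0.61 mm, since the tie is still unstressed at that instant.
ΔT = 0.61 / (9.4×10⁻⁶ × 2550) = 25.45 °C.

ΔT ≈ 25.4 °C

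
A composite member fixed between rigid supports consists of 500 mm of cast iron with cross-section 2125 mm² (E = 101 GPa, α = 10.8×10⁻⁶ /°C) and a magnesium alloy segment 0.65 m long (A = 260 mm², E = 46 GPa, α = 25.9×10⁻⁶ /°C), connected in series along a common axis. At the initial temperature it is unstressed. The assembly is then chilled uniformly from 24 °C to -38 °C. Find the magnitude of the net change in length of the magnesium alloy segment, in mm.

With the walls removed the bar would change length by δ_free = Σ αᵢΔT Lᵢ = 10.8×10⁻⁶×62×500 + 25.9×10⁻⁶×62×650 = 1.379 mm.
The rigid supports impose zero overall length change; the single axial force P common to all segments must satisfy P Σ Lᵢ/(AᵢEᵢ) = δ_free.
The series flexibility is Σ Lᵢ/(AᵢEᵢ) = 500/(2125×101×10³) + 650/(260×46×10³) = 5.668×10⁻⁵ mm/N.
So P = 1.379 / 5.668×10⁻⁵ = 24.32 kN, tensile.
For the magnesium alloy segment, free thermal change = 25.9×10⁻⁶×62×650 = 1.044 mm and elastic change from P = 24320×650/(260×46×10³) = 1.322 mm; these oppose, so the net change is 0.278 mm (segment lengthens).

|ΔL| ≈ 0.278 mm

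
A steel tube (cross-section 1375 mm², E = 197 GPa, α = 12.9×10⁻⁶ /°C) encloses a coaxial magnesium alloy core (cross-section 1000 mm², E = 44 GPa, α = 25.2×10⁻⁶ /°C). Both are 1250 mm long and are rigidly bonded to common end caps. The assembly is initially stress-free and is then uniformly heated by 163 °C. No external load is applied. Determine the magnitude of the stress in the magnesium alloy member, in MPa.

Equilibrium of a rigid end plate with no external load gives equal and opposite internal forces ±P in the two members. Since α_{magnesium alloy} > α_{steel}, heating drives the magnesium alloy into compression and the steel into tension.
Equating the net (thermal + elastic) strains gives |α₁ − α₂|·ΔT = P·[1/(A₁E₁) + 1/(A₂E₂)].
|α₁ − α₂|·ΔT = 12.3×10⁻⁶ × 163 = 0.002005.
1/(A₁E₁) + 1/(A₂E₂) = 1/(1375×197×10³) + 1/(1000×44×10³) = 2.642×10⁻⁸ N⁻¹.
P = 0.002005 / 2.642×10⁻⁸ = 75890 N = 75.89 kN.
σ_{magnesium alloy} = P/A₂ = 75890/1000 = 75.89 MPa, compressive.

σ ≈ 75.9 MPa (compressive)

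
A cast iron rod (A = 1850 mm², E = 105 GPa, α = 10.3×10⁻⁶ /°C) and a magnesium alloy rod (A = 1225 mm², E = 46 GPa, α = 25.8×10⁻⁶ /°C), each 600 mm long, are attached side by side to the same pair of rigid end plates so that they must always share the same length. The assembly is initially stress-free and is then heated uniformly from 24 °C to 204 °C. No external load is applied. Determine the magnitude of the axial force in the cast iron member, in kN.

Equilibrium of a rigid end plate with no external load gives equal and opposite internal forces ±P in the two members. Since α_{magnesium alloy} > α_{cast iron}, heating drives the magnesium alloy into compression and the cast iron into tension.
Equating the net (thermal + elastic) strains gives |α₁ − α₂|·ΔT = P·[1/(A₁E₁) + 1/(A₂E₂)].
|α₁ − α₂|·ΔT = 15.5×10⁻⁶ × 180 = 0.00279.
1/(A₁E₁) + 1/(A₂E₂) = 1/(1850×105×10³) + 1/(1225×46×10³) = 2.289×10⁻⁸ N⁻¹.
P = 0.00279 / 2.289×10⁻⁸ = 121900 N = 121.9 kN.

P ≈ 122 kN (tensile in the cast iron)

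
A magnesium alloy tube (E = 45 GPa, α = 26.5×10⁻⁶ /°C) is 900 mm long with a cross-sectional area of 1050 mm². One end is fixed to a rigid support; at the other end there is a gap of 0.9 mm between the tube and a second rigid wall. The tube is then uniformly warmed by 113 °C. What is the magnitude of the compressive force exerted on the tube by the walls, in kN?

Unrestrained expansion: δ_free = αΔT L = 26.5×10⁻⁶ × 113 × 900 = 2.695 mm.
After closing the 0.9 mm clearance, 2.695 − 0.9 = 1.795 mm of expansion remains to be suppressed by the wall.
Compatibility: PL/(AE) = 1.795 mm, so σ = P/A = E × (1.795/900) = 89.75 MPa.
P = σA = 89.75 × 1050 = 94.24 kN.

P ≈ 94.2 kN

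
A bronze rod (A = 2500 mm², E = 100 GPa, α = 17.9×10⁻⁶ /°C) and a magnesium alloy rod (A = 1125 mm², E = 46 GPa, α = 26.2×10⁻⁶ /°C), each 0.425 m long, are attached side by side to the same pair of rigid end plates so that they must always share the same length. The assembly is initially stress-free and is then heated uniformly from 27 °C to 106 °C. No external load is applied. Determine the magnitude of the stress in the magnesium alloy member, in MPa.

Equilibrium of a rigid end plate with no external load gives equal and opposite internal forces ±P in the two members. Since α_{magnesium alloy} > α_{bronze}, heating drives the magnesium alloy into compression and the bronze into tension.
Compatibility of the two members (thermal + elastic change equal): (α₁ − α₂)ΔT = P·[1/(A₁E₁) + 1/(A₂E₂)].
|α₁ − α₂|·ΔT = 8.3×10⁻⁶ × 79 = 0.0006557.
1/(A₁E₁) + 1/(A₂E₂) = 1/(2500×100×10³) + 1/(1125×46×10³) = 2.332×10⁻⁸ N⁻¹.
So P = 0.0006557 / 2.332×10⁻⁸ = 28.11 kN.
σ_{magnesium alloy} = P/A₂ = 28110/1125 = 24.99 MPa, compressive.

σ ≈ 25 MPa (compressive)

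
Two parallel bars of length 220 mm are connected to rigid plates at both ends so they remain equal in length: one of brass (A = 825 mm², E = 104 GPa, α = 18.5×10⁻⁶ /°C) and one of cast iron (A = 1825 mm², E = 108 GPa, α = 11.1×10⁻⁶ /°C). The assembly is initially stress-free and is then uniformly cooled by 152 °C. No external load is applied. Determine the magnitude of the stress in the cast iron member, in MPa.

Equilibrium of a rigid end plate with no external load gives equal and opposite internal forces ±P in the two members. Since α_{brass} > α_{cast iron}, cooling drives the brass into tension and the cast iron into compression.
Equating the net (thermal + elastic) strains gives |α₁ − α₂|·ΔT = P·[1/(A₁E₁) + 1/(A₂E₂)].
|α₁ − α₂|·ΔT = 7.4×10⁻⁶ × 152 = 0.001125.
1/(A₁E₁) + 1/(A₂E₂) = 1/(825×104×10³) + 1/(1825×108×10³) = 1.673×10⁻⁸ N⁻¹.
P = 0.001125 / 1.673×10⁻⁸ = 67240 N = 67.24 kN.
σ_{cast iron} = P/A₂ = 67240/1825 = 36.84 MPa, compressive.

σ ≈ 36.8 MPa (compressive)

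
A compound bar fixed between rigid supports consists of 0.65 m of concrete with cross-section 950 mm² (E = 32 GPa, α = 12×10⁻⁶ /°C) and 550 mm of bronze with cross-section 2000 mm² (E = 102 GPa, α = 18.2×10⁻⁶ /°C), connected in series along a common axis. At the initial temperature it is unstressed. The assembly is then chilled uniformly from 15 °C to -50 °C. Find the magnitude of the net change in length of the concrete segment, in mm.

With the walls removed the bar would change length by δ_free = Σ αᵢΔT Lᵢ = 12×10⁻⁶×65×650 + 18.2×10⁻⁶×65×550 = 1.158 mm.
The walls prevent any net length change, so an axial force P (same in every segment) develops. Compatibility: P · Σ Lᵢ/(AᵢEᵢ) = δ_free.
The series flexibility is Σ Lᵢ/(AᵢEᵢ) = 650/(950×32×10³) + 550/(2000×102×10³) = 2.408×10⁻⁵ mm/N.
Hence P = δ_free / Σ(L/AE) = 1.158/2.408×10⁻⁵ = 48.08 kN (tensile).
For the concrete segment, free thermal change = 12×10⁻⁶×65×650 = 0.507 mm and elastic change from P = 48080×650/(950×32×10³) = 1.028 mm; these oppose, so the net change is 0.521 mm (segment lengthens).

|ΔL| ≈ 0.521 mm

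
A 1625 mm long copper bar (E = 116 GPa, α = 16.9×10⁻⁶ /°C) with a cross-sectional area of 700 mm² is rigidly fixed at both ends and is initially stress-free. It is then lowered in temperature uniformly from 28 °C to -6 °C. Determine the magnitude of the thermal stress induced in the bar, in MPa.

The supports are rigid, so the total axial strain is zero. The restrained thermal strain is ε = αΔT = 16.9×10⁻⁶ × 34 = 574.6×10⁻⁶.
The stress required to suppress this strain is σ = Eε = 116×10³ × 574.6×10⁻⁶ = 66.65 MPa, tensile since the bar is trying to contract.

σ ≈ 66.7 MPa (tensile)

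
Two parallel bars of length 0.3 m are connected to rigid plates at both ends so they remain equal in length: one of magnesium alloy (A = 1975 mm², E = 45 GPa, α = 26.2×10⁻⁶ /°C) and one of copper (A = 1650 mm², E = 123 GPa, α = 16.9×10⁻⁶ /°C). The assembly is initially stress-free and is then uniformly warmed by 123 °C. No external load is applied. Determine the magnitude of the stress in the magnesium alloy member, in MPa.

Equilibrium of a rigid end plate with no external load gives equal and opposite internal forces ±P in the two members. Since α_{magnesium alloy} > α_{copper}, heating drives the magnesium alloy into compression and the copper into tension.
Equating the net (thermal + elastic) strains gives |α₁ − α₂|·ΔT = P·[1/(A₁E₁) + 1/(A₂E₂)].
|α₁ − α₂|·ΔT = 9.3×10⁻⁶ × 123 = 0.001144.
1/(A₁E₁) + 1/(A₂E₂) = 1/(1975×45×10³) + 1/(1650×123×10³) = 1.618×10⁻⁸ N⁻¹.
So P = 0.001144 / 1.618×10⁻⁸ = 70.7 kN.
σ_{magnesium alloy} = P/A₁ = 70700/1975 = 35.8 MPa, compressive.

σ ≈ 35.8 MPa (compressive)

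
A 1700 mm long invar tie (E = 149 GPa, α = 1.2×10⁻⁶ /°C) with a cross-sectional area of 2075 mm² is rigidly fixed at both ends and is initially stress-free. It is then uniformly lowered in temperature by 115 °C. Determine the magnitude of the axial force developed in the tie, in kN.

P ≈ 42.7 kN (tensile)

With zero net strain, σ = E·αΔT = 149 GPa × 1.2×10⁻⁶ × 115 = 20.56 MPa.
P = AEαΔT = 2075 × 149×10³ × 1.2×10⁻⁶ × 115 = 42.67 kN (tensile).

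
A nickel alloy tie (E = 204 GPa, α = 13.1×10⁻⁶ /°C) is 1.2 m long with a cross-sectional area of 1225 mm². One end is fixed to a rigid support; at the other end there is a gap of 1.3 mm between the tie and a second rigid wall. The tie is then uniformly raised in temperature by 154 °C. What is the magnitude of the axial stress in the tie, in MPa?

σ ≈ 191 MPa (compressive)

Free thermal elongation = αΔT L = 13.1×10⁻⁶ × 154 × 1200 = 2.421 mm.
After closing the 1.3 mm clearance, 2.421 − 1.3 = 1.121 mm of expansion remains to be suppressed by the wall.
Compatibility: PL/(AE) = 1.121 mm, so σ = P/A = E × (1.121/1200) = 190.5 MPa.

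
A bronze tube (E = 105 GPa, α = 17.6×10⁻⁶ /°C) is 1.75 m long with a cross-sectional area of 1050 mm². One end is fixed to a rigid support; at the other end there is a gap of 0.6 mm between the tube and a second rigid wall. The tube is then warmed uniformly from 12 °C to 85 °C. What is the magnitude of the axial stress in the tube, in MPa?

If the wall were absent the tube would grow by αΔT L = 17.6×10⁻⁶ × 73 × 1750 = 2.248 mm.
This exceeds the 0.6 mm gap, so the wall pushes back. The portion of expansion that must be recovered elastically is δ_free − gap = 2.248 − 0.6 = 1.648 mm.
Compatibility: PL/(AE) = 1.648 mm, so σ = P/A = E × (1.648/1750) = 98.9 MPa.

σ ≈ 98.9 MPa (compressive)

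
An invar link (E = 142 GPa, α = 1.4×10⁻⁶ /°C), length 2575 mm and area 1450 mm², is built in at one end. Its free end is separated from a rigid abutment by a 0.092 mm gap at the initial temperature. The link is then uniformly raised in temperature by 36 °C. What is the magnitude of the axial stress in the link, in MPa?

Unrestrained expansion: δ_free = αΔT L = 1.4×10⁻⁶ × 36 × 2575 = 0.1298 mm.
The gap closes (δ_free > 0.092 mm) and the wall then resists a further 0.1298 − 0.092 = 0.03778 mm of expansion.
That suppressed elongation corresponds to σ = E·Δ/L = 142×10³ × 0.03778/2575 = 2.083 MPa.

σ ≈ 2.08 MPa (compressive)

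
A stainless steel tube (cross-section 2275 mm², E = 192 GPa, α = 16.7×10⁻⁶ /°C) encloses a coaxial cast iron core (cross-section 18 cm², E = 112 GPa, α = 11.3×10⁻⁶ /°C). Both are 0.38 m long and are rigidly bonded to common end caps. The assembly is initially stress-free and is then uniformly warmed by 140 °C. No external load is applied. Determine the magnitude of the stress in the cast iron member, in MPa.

The stainless steel has the larger α, so on heating it would change length more than the cast iron if both were free. The rigid plates force a common final length, so the stainless steel is put into compression and the cast iron into tension, with equal and opposite forces P (no external load).
Equating the net (thermal + elastic) strains gives |α₁ − α₂|·ΔT = P·[1/(A₁E₁) + 1/(A₂E₂)].
|α₁ − α₂|·ΔT = 5.4×10⁻⁶ × 140 = 0.000756.
1/(A₁E₁) + 1/(A₂E₂) = 1/(2275×192×10³) + 1/(1800×112×10³) = 7.25×10⁻⁹ N⁻¹.
P = 0.000756 / 7.25×10⁻⁹ = 104300 N = 104.3 kN.
σ_{cast iron} = P/A₂ = 104300/1800 = 57.93 MPa, tensile.

σ ≈ 57.9 MPa (tensile)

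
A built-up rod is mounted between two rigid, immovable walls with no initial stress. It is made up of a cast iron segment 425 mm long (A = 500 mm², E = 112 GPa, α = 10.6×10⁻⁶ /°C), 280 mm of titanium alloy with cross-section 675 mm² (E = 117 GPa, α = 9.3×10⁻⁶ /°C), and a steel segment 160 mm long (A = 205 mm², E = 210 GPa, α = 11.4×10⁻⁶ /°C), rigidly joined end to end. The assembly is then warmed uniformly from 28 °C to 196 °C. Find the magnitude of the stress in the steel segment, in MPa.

With the walls removed the bar would change length by δ_free = Σ αᵢΔT Lᵢ = 10.6×10⁻⁶×168×425 + 9.3×10⁻⁶×168×280 + 11.4×10⁻⁶×168×160 = 1.501 mm.
The walls prevent any net length change, so an axial force P (same in every segment) develops. Compatibility: P · Σ Lᵢ/(AᵢEᵢ) = δ_free.
Σ Lᵢ/(AᵢEᵢ) = 425/(500×112×10³) + 280/(675×117×10³) + 160/(205×210×10³) = 1.485×10⁻⁵ mm/N.
So P = 1.501 / 1.485×10⁻⁵ = 101.1 kN, compressive.
σ_{steel} = P / A = 101100 / 205 = 492.9 MPa.

σ ≈ 493 MPa (compressive)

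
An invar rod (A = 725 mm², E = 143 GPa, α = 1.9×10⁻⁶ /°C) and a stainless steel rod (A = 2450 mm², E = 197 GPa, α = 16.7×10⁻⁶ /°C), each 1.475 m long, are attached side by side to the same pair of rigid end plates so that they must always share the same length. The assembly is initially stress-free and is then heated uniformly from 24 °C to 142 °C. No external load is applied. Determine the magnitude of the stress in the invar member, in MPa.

Both members must finish at the same length. With the larger α, the stainless steel tends to over-expand; the plates restrain it, putting the stainless steel in compression and the invar in tension. With no external load the two internal forces are equal and opposite, magnitude P.
Compatibility of the two members (thermal + elastic change equal): (α₁ − α₂)ΔT = P·[1/(A₁E₁) + 1/(A₂E₂)].
|α₁ − α₂|·ΔT = 14.8×10⁻⁶ × 118 = 0.001746.
1/(A₁E₁) + 1/(A₂E₂) = 1/(725×143×10³) + 1/(2450×197×10³) = 1.172×10⁻⁸ N⁻¹.
So P = 0.001746 / 1.172×10⁻⁸ = 149 kN.
σ_{invar} = P/A₁ = 149000/725 = 205.6 MPa, tensile.

σ ≈ 206 MPa (tensile)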